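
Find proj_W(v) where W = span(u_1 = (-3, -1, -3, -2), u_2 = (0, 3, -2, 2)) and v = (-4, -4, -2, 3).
proj_W(v) = (-27/13, -12/13, -25/13, -20/13)

Set up U = [u_1 | ... | u_2] ∈ R^(4×2). The projector onto W = col(U) is P = U (U^T U)^(-1) U^T.
Compute U^T U =
  [23, -1]
  [-1, 17],
and U^T v = (16, -2).
Solve U^T U · c = U^T v for the coefficients: c = (9/13, -1/13). The projection is proj_W(v) = U c.
Check: (v - proj_W(v)) · u_1 = 0  (should be 0).
Check: (v - proj_W(v)) · u_2 = 0  (should be 0).
Result: proj_W(v) = (-27/13, -12/13, -25/13, -20/13).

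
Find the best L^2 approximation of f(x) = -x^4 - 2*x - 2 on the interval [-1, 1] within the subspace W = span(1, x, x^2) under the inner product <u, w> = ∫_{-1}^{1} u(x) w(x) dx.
g(x) = -6*x^2/7 - 2*x - 67/35

The best approximation g ∈ W is the orthogonal projection of f onto W. Writing g = a_0 + a_1 x + a_2 x^2, the coefficients solve the normal equations G · a = b where
  G_{ij} = <φ_i, φ_j> and b_i = <f, φ_i>, with φ_0 = 1, φ_1 = x, φ_2 = x^2.
G =
  [2, 0, 2/3]
  [0, 2/3, 0]
  [2/3, 0, 2/5],
b = (-22/5, -4/3, -34/21).
Solving gives a_0 = -67/35, a_1 = -2, a_2 = -6/7, so
  g(x) = -6*x^2/7 - 2*x - 67/35.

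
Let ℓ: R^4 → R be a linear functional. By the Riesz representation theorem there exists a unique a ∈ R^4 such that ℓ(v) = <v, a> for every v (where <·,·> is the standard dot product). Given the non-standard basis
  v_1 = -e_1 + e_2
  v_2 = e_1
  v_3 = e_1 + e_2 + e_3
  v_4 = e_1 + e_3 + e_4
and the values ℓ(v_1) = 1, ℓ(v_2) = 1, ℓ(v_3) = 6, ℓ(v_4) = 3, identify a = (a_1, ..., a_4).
a = (1, 2, 3, -1)

Write a = (a_1, ..., a_4) in the standard basis. For each basis vector v_i, ℓ(v_i) = <v_i, a> is a linear equation in the a_j's. Collect the n equations into a matrix system V a = ℓ, where row i of V is v_i (expressed in the standard basis). Since V is invertible (lower-triangular with 1s on the diagonal, up to permutation), solve by back-substitution:
  V =
[[-1, 1, 0, 0],
 [1, 0, 0, 0],
 [1, 1, 1, 0],
 [1, 0, 1, 1]]
  V a = (1, 1, 6, 3)
Solving gives a = (1, 2, 3, -1).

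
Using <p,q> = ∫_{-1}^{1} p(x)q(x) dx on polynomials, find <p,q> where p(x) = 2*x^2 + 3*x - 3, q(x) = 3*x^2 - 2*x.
<p,q> = -38/5

Expand the product: p(x)·q(x) = 6*x^4 + 5*x^3 - 15*x^2 + 6*x.
∫_{-1}^{1} of each monomial x^k gives [2/(k+1) if k even, 0 if k odd]. Integrating term-by-term (or equivalently evaluating the antiderivative F(x) = 6*x^5/5 + 5*x^4/4 - 5*x^3 + 3*x^2 at the endpoints):
  F(1) − F(−1) = 9/20 − (161/20) = -38/5.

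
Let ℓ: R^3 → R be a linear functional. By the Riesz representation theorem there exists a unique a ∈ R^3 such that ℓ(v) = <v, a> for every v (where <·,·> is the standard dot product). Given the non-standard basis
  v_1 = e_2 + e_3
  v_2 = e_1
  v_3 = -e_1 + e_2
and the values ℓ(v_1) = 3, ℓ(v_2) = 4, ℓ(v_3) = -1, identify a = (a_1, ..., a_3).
a = (4, 3, 0)

Write a = (a_1, ..., a_3) in the standard basis. For each basis vector v_i, ℓ(v_i) = <v_i, a> is a linear equation in the a_j's. Collect the n equations into a matrix system V a = ℓ, where row i of V is v_i (expressed in the standard basis). Since V is invertible (lower-triangular with 1s on the diagonal, up to permutation), solve by back-substitution:
  V =
[[0, 1, 1],
 [1, 0, 0],
 [-1, 1, 0]]
  V a = (3, 4, -1)
Solving gives a = (4, 3, 0).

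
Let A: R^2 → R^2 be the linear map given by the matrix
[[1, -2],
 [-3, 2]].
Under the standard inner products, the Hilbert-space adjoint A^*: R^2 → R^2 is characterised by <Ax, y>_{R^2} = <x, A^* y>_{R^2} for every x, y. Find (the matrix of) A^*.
A^* = A^T =
[[1, -3],
 [-2, 2]]

For real matrices with standard dot products, the defining identity <Ax, y> = <x, A^* y> gives (Ax)^T y = x^T (A^*) y, i.e. x^T A^T y = x^T (A^*) y. Since this holds for all x, y, we must have A^* = A^T. Therefore
A^* =
[[1, -3],
 [-2, 2]].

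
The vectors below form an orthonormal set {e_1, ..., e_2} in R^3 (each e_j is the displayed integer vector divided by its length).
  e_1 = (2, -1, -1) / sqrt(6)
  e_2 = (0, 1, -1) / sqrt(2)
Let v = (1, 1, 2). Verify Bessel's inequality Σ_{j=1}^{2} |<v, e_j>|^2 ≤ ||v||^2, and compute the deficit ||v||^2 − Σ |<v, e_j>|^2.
Σ |<v, e_j>|^2 = 2/3; ||v||^2 = 6; deficit = 16/3

Write each e_j = u_j / sqrt(<u_j, u_j>) where u_j is the displayed integer vector. Then <v, e_j> = <v, u_j> / sqrt(<u_j, u_j>), so |<v, e_j>|^2 = <v, u_j>^2 / <u_j, u_j>.
Coefficients: <v, e_1> = -1/sqrt(6), <v, e_2> = -1/sqrt(2).
Square and sum: Σ |<v, e_j>|^2 = 2/3.
Compute ||v||^2 = v·v = 6.
Deficit = 6 − 2/3 = 16/3 ≥ 0, confirming Bessel's inequality. (The deficit equals ||v − Σ <v,e_j> e_j||^2, the squared distance from v to span{e_j}.)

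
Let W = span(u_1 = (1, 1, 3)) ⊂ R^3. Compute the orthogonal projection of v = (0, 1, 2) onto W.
proj_W(v) = (7/11, 7/11, 21/11)

Set up U = [u_1 | ... | u_1] ∈ R^(3×1). The projector onto W = col(U) is P = U (U^T U)^(-1) U^T.
Compute U^T U =
  [11],
and U^T v = (7).
Solve U^T U · c = U^T v for the coefficients: c = (7/11). The projection is proj_W(v) = U c.
Check: (v - proj_W(v)) · u_1 = 0  (should be 0).
Result: proj_W(v) = (7/11, 7/11, 21/11).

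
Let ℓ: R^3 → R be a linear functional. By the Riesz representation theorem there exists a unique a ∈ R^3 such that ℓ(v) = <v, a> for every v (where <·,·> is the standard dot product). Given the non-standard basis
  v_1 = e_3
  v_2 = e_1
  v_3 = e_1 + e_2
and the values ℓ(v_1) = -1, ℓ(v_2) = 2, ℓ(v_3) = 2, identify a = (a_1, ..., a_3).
a = (2, 0, -1)

Write a = (a_1, ..., a_3) in the standard basis. For each basis vector v_i, ℓ(v_i) = <v_i, a> is a linear equation in the a_j's. Collect the n equations into a matrix system V a = ℓ, where row i of V is v_i (expressed in the standard basis). Since V is invertible (lower-triangular with 1s on the diagonal, up to permutation), solve by back-substitution:
  V =
[[0, 0, 1],
 [1, 0, 0],
 [1, 1, 0]]
  V a = (-1, 2, 2)
Solving gives a = (2, 0, -1).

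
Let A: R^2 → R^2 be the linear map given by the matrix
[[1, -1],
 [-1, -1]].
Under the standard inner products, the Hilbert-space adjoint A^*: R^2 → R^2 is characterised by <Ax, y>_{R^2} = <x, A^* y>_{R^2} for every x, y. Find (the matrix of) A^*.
A^* = A^T =
[[1, -1],
 [-1, -1]]

For real matrices with standard dot products, the defining identity <Ax, y> = <x, A^* y> gives (Ax)^T y = x^T (A^*) y, i.e. x^T A^T y = x^T (A^*) y. Since this holds for all x, y, we must have A^* = A^T. Therefore
A^* =
[[1, -1],
 [-1, -1]].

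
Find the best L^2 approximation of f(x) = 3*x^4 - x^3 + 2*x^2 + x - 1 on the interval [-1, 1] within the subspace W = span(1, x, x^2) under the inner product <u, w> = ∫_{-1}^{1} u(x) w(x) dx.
g(x) = 32*x^2/7 + 2*x/5 - 44/35

The best approximation g ∈ W is the orthogonal projection of f onto W. Writing g = a_0 + a_1 x + a_2 x^2, the coefficients solve the normal equations G · a = b where
  G_{ij} = <φ_i, φ_j> and b_i = <f, φ_i>, with φ_0 = 1, φ_1 = x, φ_2 = x^2.
G =
  [2, 0, 2/3]
  [0, 2/3, 0]
  [2/3, 0, 2/5],
b = (8/15, 4/15, 104/105).
Solving gives a_0 = -44/35, a_1 = 2/5, a_2 = 32/7, so
  g(x) = 32*x^2/7 + 2*x/5 - 44/35.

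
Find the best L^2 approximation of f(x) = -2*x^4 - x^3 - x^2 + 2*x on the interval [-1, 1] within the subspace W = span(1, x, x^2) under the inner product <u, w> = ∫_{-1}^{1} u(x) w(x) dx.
g(x) = -19*x^2/7 + 7*x/5 + 6/35

The best approximation g ∈ W is the orthogonal projection of f onto W. Writing g = a_0 + a_1 x + a_2 x^2, the coefficients solve the normal equations G · a = b where
  G_{ij} = <φ_i, φ_j> and b_i = <f, φ_i>, with φ_0 = 1, φ_1 = x, φ_2 = x^2.
G =
  [2, 0, 2/3]
  [0, 2/3, 0]
  [2/3, 0, 2/5],
b = (-22/15, 14/15, -34/35).
Solving gives a_0 = 6/35, a_1 = 7/5, a_2 = -19/7, so
  g(x) = -19*x^2/7 + 7*x/5 + 6/35.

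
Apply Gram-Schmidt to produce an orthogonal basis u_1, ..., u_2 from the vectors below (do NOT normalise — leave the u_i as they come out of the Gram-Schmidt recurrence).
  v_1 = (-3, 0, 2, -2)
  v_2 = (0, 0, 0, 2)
Orthogonal basis:
  u_1 = (-3, 0, 2, -2)
  u_2 = (-12/17, 0, 8/17, 26/17)

Apply the Gram-Schmidt recurrence
  u_1 = v_1
  u_i = v_i − Σ_{j<i} ((v_i · u_j) / (u_j · u_j)) · u_j.

Step by step this gives:
  u_1 = (-3, 0, 2, -2)
  u_2 = (-12/17, 0, 8/17, 26/17)

Orthogonality check:
  u_2 · u_1 = 0 (should be 0)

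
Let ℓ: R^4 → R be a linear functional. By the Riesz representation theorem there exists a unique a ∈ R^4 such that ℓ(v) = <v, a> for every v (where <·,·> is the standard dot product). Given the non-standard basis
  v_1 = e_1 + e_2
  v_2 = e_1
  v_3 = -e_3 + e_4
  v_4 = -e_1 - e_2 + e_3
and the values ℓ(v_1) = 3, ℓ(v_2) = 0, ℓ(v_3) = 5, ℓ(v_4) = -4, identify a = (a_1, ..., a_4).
a = (0, 3, -1, 4)

Write a = (a_1, ..., a_4) in the standard basis. For each basis vector v_i, ℓ(v_i) = <v_i, a> is a linear equation in the a_j's. Collect the n equations into a matrix system V a = ℓ, where row i of V is v_i (expressed in the standard basis). Since V is invertible (lower-triangular with 1s on the diagonal, up to permutation), solve by back-substitution:
  V =
[[1, 1, 0, 0],
 [1, 0, 0, 0],
 [0, 0, -1, 1],
 [-1, -1, 1, 0]]
  V a = (3, 0, 5, -4)
Solving gives a = (0, 3, -1, 4).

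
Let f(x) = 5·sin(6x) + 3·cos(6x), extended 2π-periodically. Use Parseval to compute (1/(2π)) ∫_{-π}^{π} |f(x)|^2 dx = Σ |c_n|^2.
Σ |c_n|^2 = 17

Expand |f|^2 and use orthogonality of {sin(nx), cos(mx)} on [-π, π]:
  ∫_{-π}^{π} sin(nx)^2 dx = π, ∫ cos(mx)^2 dx = π, and cross terms integrate to 0.
So ∫_{-π}^{π} f(x)^2 dx = 5^2 · π + 3^2 · π = (25 + 9)π.
Divide by 2π: (25 + 9)/2 = 17.
By Parseval, this equals Σ |c_n|^2.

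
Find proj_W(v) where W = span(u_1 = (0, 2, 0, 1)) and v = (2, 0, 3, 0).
proj_W(v) = (0, 0, 0, 0)

Set up U = [u_1 | ... | u_1] ∈ R^(4×1). The projector onto W = col(U) is P = U (U^T U)^(-1) U^T.
Compute U^T U =
  [5],
and U^T v = (0).
Solve U^T U · c = U^T v for the coefficients: c = (0). The projection is proj_W(v) = U c.
Check: (v - proj_W(v)) · u_1 = 0  (should be 0).
Result: proj_W(v) = (0, 0, 0, 0).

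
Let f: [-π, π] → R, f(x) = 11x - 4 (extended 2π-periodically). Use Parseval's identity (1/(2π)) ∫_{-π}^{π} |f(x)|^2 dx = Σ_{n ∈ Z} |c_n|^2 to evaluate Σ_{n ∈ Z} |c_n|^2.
Σ |c_n|^2 = 121π^2/3 + 16

Expand and integrate term by term over [-π, π]:
  ∫ (11x)^2 dx = 121·(2π^3/3); ∫ 2·11·(-4)·x dx = 0 (odd integrand); ∫ (-4)^2 dx = 16·2π.
So (1/(2π)) ∫_{-π}^{π} (11x - 4)^2 dx = 121π^2/3 + 16 = 121π^2/3 + 16.
Parseval ⇒ Σ |c_n|^2 = 121π^2/3 + 16.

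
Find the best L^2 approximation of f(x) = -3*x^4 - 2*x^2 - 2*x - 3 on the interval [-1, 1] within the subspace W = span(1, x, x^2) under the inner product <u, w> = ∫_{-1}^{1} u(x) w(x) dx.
g(x) = -32*x^2/7 - 2*x - 96/35

The best approximation g ∈ W is the orthogonal projection of f onto W. Writing g = a_0 + a_1 x + a_2 x^2, the coefficients solve the normal equations G · a = b where
  G_{ij} = <φ_i, φ_j> and b_i = <f, φ_i>, with φ_0 = 1, φ_1 = x, φ_2 = x^2.
G =
  [2, 0, 2/3]
  [0, 2/3, 0]
  [2/3, 0, 2/5],
b = (-128/15, -4/3, -128/35).
Solving gives a_0 = -96/35, a_1 = -2, a_2 = -32/7, so
  g(x) = -32*x^2/7 - 2*x - 96/35.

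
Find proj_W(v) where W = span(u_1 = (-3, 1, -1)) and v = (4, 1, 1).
proj_W(v) = (36/11, -12/11, 12/11)

Set up U = [u_1 | ... | u_1] ∈ R^(3×1). The projector onto W = col(U) is P = U (U^T U)^(-1) U^T.
Compute U^T U =
  [11],
and U^T v = (-12).
Solve U^T U · c = U^T v for the coefficients: c = (-12/11). The projection is proj_W(v) = U c.
Check: (v - proj_W(v)) · u_1 = 0  (should be 0).
Result: proj_W(v) = (36/11, -12/11, 12/11).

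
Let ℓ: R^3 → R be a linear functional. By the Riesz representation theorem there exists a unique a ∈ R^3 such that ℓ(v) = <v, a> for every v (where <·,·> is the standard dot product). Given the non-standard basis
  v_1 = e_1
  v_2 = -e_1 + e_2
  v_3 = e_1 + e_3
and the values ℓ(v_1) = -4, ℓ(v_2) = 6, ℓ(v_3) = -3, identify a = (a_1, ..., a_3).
a = (-4, 2, 1)

Write a = (a_1, ..., a_3) in the standard basis. For each basis vector v_i, ℓ(v_i) = <v_i, a> is a linear equation in the a_j's. Collect the n equations into a matrix system V a = ℓ, where row i of V is v_i (expressed in the standard basis). Since V is invertible (lower-triangular with 1s on the diagonal, up to permutation), solve by back-substitution:
  V =
[[1, 0, 0],
 [-1, 1, 0],
 [1, 0, 1]]
  V a = (-4, 6, -3)
Solving gives a = (-4, 2, 1).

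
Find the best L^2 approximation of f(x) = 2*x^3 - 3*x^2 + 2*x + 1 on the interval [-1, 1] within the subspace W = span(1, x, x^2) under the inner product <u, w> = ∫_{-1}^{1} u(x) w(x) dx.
g(x) = -3*x^2 + 16*x/5 + 1

The best approximation g ∈ W is the orthogonal projection of f onto W. Writing g = a_0 + a_1 x + a_2 x^2, the coefficients solve the normal equations G · a = b where
  G_{ij} = <φ_i, φ_j> and b_i = <f, φ_i>, with φ_0 = 1, φ_1 = x, φ_2 = x^2.
G =
  [2, 0, 2/3]
  [0, 2/3, 0]
  [2/3, 0, 2/5],
b = (0, 32/15, -8/15).
Solving gives a_0 = 1, a_1 = 16/5, a_2 = -3, so
  g(x) = -3*x^2 + 16*x/5 + 1.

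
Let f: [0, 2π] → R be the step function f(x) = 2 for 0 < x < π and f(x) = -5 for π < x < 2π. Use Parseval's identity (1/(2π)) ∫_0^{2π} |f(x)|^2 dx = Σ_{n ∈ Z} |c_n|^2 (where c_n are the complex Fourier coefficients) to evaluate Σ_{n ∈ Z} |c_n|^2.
Σ |c_n|^2 = 29/2

Parseval equates the L^2 energy of f (normalised by 1/(2π)) with the ℓ^2 sum of its Fourier coefficients: (1/(2π)) ∫_0^{2π} |f|^2 = Σ |c_n|^2.
Compute the left side: (1/(2π)) [∫_0^π 2^2 dx + ∫_π^{2π} (-5)^2 dx] = (1/(2π)) · (4π + 25π) = (4 + 25)/2 = 29/2.
So Σ_{n ∈ Z} |c_n|^2 = 29/2.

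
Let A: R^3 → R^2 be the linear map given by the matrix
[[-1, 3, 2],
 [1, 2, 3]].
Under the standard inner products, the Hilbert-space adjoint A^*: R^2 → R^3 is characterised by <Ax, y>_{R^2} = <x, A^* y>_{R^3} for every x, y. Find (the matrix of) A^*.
A^* = A^T =
[[-1, 1],
 [3, 2],
 [2, 3]]

For real matrices with standard dot products, the defining identity <Ax, y> = <x, A^* y> gives (Ax)^T y = x^T (A^*) y, i.e. x^T A^T y = x^T (A^*) y. Since this holds for all x, y, we must have A^* = A^T. Therefore
A^* =
[[-1, 1],
 [3, 2],
 [2, 3]].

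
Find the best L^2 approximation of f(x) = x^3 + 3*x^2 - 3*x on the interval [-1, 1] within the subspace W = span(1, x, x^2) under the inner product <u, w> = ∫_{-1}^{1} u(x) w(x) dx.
g(x) = 3*x^2 - 12*x/5

The best approximation g ∈ W is the orthogonal projection of f onto W. Writing g = a_0 + a_1 x + a_2 x^2, the coefficients solve the normal equations G · a = b where
  G_{ij} = <φ_i, φ_j> and b_i = <f, φ_i>, with φ_0 = 1, φ_1 = x, φ_2 = x^2.
G =
  [2, 0, 2/3]
  [0, 2/3, 0]
  [2/3, 0, 2/5],
b = (2, -8/5, 6/5).
Solving gives a_0 = 0, a_1 = -12/5, a_2 = 3, so
  g(x) = 3*x^2 - 12*x/5.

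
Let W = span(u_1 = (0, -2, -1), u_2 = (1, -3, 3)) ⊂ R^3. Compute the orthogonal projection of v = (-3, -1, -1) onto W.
proj_W(v) = (-12/43, -30/43, -69/43)

Set up U = [u_1 | ... | u_2] ∈ R^(3×2). The projector onto W = col(U) is P = U (U^T U)^(-1) U^T.
Compute U^T U =
  [5, 3]
  [3, 19],
and U^T v = (3, -3).
Solve U^T U · c = U^T v for the coefficients: c = (33/43, -12/43). The projection is proj_W(v) = U c.
Check: (v - proj_W(v)) · u_1 = 0  (should be 0).
Check: (v - proj_W(v)) · u_2 = 0  (should be 0).
Result: proj_W(v) = (-12/43, -30/43, -69/43).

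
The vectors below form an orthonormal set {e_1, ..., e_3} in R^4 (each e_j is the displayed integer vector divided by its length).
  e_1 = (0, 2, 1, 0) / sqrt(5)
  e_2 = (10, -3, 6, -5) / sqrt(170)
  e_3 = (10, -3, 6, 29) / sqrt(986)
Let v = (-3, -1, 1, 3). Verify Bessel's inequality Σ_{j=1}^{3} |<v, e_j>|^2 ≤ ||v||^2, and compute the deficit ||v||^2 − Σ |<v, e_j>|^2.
Σ |<v, e_j>|^2 = 355/29; ||v||^2 = 20; deficit = 225/29

Write each e_j = u_j / sqrt(<u_j, u_j>) where u_j is the displayed integer vector. Then <v, e_j> = <v, u_j> / sqrt(<u_j, u_j>), so |<v, e_j>|^2 = <v, u_j>^2 / <u_j, u_j>.
Coefficients: <v, e_1> = -1/sqrt(5), <v, e_2> = -36/sqrt(170), <v, e_3> = 66/sqrt(986).
Square and sum: Σ |<v, e_j>|^2 = 355/29.
Compute ||v||^2 = v·v = 20.
Deficit = 20 − 355/29 = 225/29 ≥ 0, confirming Bessel's inequality. (The deficit equals ||v − Σ <v,e_j> e_j||^2, the squared distance from v to span{e_j}.)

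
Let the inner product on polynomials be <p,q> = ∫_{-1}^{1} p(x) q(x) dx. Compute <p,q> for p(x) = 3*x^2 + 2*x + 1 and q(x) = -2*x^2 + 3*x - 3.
<p,q> = -176/15

Expand the product: p(x)·q(x) = -6*x^4 + 5*x^3 - 5*x^2 - 3*x - 3.
∫_{-1}^{1} of each monomial x^k gives [2/(k+1) if k even, 0 if k odd]. Integrating term-by-term (or equivalently evaluating the antiderivative F(x) = -6*x^5/5 + 5*x^4/4 - 5*x^3/3 - 3*x^2/2 - 3*x at the endpoints):
  F(1) − F(−1) = -367/60 − (337/60) = -176/15.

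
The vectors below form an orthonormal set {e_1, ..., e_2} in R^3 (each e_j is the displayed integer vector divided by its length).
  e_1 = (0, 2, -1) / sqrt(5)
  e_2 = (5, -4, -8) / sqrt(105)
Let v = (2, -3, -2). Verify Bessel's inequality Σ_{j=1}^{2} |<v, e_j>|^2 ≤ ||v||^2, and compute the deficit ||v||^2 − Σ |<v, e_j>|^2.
Σ |<v, e_j>|^2 = 356/21; ||v||^2 = 17; deficit = 1/21

Write each e_j = u_j / sqrt(<u_j, u_j>) where u_j is the displayed integer vector. Then <v, e_j> = <v, u_j> / sqrt(<u_j, u_j>), so |<v, e_j>|^2 = <v, u_j>^2 / <u_j, u_j>.
Coefficients: <v, e_1> = -4/sqrt(5), <v, e_2> = 38/sqrt(105).
Square and sum: Σ |<v, e_j>|^2 = 356/21.
Compute ||v||^2 = v·v = 17.
Deficit = 17 − 356/21 = 1/21 ≥ 0, confirming Bessel's inequality. (The deficit equals ||v − Σ <v,e_j> e_j||^2, the squared distance from v to span{e_j}.)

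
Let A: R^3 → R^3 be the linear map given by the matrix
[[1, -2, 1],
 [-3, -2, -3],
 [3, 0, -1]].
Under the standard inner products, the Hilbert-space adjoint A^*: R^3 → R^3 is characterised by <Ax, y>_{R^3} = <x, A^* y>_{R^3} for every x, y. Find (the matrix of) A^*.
A^* = A^T =
[[1, -3, 3],
 [-2, -2, 0],
 [1, -3, -1]]

For real matrices with standard dot products, the defining identity <Ax, y> = <x, A^* y> gives (Ax)^T y = x^T (A^*) y, i.e. x^T A^T y = x^T (A^*) y. Since this holds for all x, y, we must have A^* = A^T. Therefore
A^* =
[[1, -3, 3],
 [-2, -2, 0],
 [1, -3, -1]].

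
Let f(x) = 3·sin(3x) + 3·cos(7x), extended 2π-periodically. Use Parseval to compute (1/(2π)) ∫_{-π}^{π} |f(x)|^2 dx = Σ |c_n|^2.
Σ |c_n|^2 = 9

Expand |f|^2 and use orthogonality of {sin(nx), cos(mx)} on [-π, π]:
  ∫_{-π}^{π} sin(nx)^2 dx = π, ∫ cos(mx)^2 dx = π, and cross terms integrate to 0.
So ∫_{-π}^{π} f(x)^2 dx = 3^2 · π + 3^2 · π = (9 + 9)π.
Divide by 2π: (9 + 9)/2 = 9.
By Parseval, this equals Σ |c_n|^2.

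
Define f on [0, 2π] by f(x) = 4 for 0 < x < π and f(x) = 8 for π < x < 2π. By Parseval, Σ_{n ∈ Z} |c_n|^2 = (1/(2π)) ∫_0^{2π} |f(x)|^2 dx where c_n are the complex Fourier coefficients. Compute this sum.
Σ |c_n|^2 = 40

Parseval equates the L^2 energy of f (normalised by 1/(2π)) with the ℓ^2 sum of its Fourier coefficients: (1/(2π)) ∫_0^{2π} |f|^2 = Σ |c_n|^2.
Compute the left side: (1/(2π)) [∫_0^π 4^2 dx + ∫_π^{2π} 8^2 dx] = (1/(2π)) · (16π + 64π) = (16 + 64)/2 = 40.
So Σ_{n ∈ Z} |c_n|^2 = 40.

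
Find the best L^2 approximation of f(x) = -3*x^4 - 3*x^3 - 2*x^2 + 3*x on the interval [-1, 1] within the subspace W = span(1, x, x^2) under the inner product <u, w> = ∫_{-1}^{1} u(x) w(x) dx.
g(x) = -32*x^2/7 + 6*x/5 + 9/35

The best approximation g ∈ W is the orthogonal projection of f onto W. Writing g = a_0 + a_1 x + a_2 x^2, the coefficients solve the normal equations G · a = b where
  G_{ij} = <φ_i, φ_j> and b_i = <f, φ_i>, with φ_0 = 1, φ_1 = x, φ_2 = x^2.
G =
  [2, 0, 2/3]
  [0, 2/3, 0]
  [2/3, 0, 2/5],
b = (-38/15, 4/5, -58/35).
Solving gives a_0 = 9/35, a_1 = 6/5, a_2 = -32/7, so
  g(x) = -32*x^2/7 + 6*x/5 + 9/35.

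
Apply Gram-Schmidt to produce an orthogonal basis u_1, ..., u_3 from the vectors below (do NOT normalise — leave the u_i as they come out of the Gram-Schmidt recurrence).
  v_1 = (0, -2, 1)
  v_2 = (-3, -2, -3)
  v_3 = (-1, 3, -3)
Orthogonal basis:
  u_1 = (0, -2, 1)
  u_2 = (-3, -8/5, -16/5)
  u_3 = (8/109, -3/109, -6/109)

Apply the Gram-Schmidt recurrence
  u_1 = v_1
  u_i = v_i − Σ_{j<i} ((v_i · u_j) / (u_j · u_j)) · u_j.

Step by step this gives:
  u_1 = (0, -2, 1)
  u_2 = (-3, -8/5, -16/5)
  u_3 = (8/109, -3/109, -6/109)

Orthogonality check:
  u_2 · u_1 = 0 (should be 0)
  u_3 · u_1 = 0 (should be 0)
  u_3 · u_2 = 0 (should be 0)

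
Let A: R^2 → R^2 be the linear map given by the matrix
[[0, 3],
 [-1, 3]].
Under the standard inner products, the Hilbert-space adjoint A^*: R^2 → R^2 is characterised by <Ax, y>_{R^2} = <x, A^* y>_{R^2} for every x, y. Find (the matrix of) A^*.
A^* = A^T =
[[0, -1],
 [3, 3]]

For real matrices with standard dot products, the defining identity <Ax, y> = <x, A^* y> gives (Ax)^T y = x^T (A^*) y, i.e. x^T A^T y = x^T (A^*) y. Since this holds for all x, y, we must have A^* = A^T. Therefore
A^* =
[[0, -1],
 [3, 3]].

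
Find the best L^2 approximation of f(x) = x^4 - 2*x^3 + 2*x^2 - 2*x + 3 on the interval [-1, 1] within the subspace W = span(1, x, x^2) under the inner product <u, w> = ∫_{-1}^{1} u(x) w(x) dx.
g(x) = 20*x^2/7 - 16*x/5 + 102/35

The best approximation g ∈ W is the orthogonal projection of f onto W. Writing g = a_0 + a_1 x + a_2 x^2, the coefficients solve the normal equations G · a = b where
  G_{ij} = <φ_i, φ_j> and b_i = <f, φ_i>, with φ_0 = 1, φ_1 = x, φ_2 = x^2.
G =
  [2, 0, 2/3]
  [0, 2/3, 0]
  [2/3, 0, 2/5],
b = (116/15, -32/15, 108/35).
Solving gives a_0 = 102/35, a_1 = -16/5, a_2 = 20/7, so
  g(x) = 20*x^2/7 - 16*x/5 + 102/35.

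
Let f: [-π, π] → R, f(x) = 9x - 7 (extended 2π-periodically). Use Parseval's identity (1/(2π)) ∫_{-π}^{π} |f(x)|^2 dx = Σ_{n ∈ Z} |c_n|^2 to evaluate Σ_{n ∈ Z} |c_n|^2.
Σ |c_n|^2 = 27π^2 + 49

Expand and integrate term by term over [-π, π]:
  ∫ (9x)^2 dx = 81·(2π^3/3); ∫ 2·9·(-7)·x dx = 0 (odd integrand); ∫ (-7)^2 dx = 49·2π.
So (1/(2π)) ∫_{-π}^{π} (9x - 7)^2 dx = 81π^2/3 + 49 = 27π^2 + 49.
Parseval ⇒ Σ |c_n|^2 = 27π^2 + 49.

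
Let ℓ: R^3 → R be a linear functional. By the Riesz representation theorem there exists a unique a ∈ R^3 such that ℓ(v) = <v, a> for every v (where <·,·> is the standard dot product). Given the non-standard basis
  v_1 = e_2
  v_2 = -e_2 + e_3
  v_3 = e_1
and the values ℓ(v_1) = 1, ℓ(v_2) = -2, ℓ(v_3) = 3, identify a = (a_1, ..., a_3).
a = (3, 1, -1)

Write a = (a_1, ..., a_3) in the standard basis. For each basis vector v_i, ℓ(v_i) = <v_i, a> is a linear equation in the a_j's. Collect the n equations into a matrix system V a = ℓ, where row i of V is v_i (expressed in the standard basis). Since V is invertible (lower-triangular with 1s on the diagonal, up to permutation), solve by back-substitution:
  V =
[[0, 1, 0],
 [0, -1, 1],
 [1, 0, 0]]
  V a = (1, -2, 3)
Solving gives a = (3, 1, -1).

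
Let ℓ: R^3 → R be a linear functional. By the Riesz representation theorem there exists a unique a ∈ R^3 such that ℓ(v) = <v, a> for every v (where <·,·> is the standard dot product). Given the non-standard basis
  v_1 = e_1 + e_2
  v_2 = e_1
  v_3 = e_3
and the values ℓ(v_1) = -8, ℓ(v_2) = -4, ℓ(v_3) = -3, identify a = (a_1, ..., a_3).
a = (-4, -4, -3)

Write a = (a_1, ..., a_3) in the standard basis. For each basis vector v_i, ℓ(v_i) = <v_i, a> is a linear equation in the a_j's. Collect the n equations into a matrix system V a = ℓ, where row i of V is v_i (expressed in the standard basis). Since V is invertible (lower-triangular with 1s on the diagonal, up to permutation), solve by back-substitution:
  V =
[[1, 1, 0],
 [1, 0, 0],
 [0, 0, 1]]
  V a = (-8, -4, -3)
Solving gives a = (-4, -4, -3).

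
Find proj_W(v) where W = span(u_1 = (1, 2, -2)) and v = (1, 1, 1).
proj_W(v) = (1/9, 2/9, -2/9)

Set up U = [u_1 | ... | u_1] ∈ R^(3×1). The projector onto W = col(U) is P = U (U^T U)^(-1) U^T.
Compute U^T U =
  [9],
and U^T v = (1).
Solve U^T U · c = U^T v for the coefficients: c = (1/9). The projection is proj_W(v) = U c.
Check: (v - proj_W(v)) · u_1 = 0  (should be 0).
Result: proj_W(v) = (1/9, 2/9, -2/9).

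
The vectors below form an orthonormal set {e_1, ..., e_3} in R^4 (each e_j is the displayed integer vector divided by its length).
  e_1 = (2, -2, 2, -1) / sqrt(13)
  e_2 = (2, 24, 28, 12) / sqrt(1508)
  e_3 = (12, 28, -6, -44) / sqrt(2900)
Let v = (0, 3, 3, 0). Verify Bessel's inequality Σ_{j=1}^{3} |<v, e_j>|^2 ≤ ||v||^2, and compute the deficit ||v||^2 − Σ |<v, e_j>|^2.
Σ |<v, e_j>|^2 = 441/25; ||v||^2 = 18; deficit = 9/25

Write each e_j = u_j / sqrt(<u_j, u_j>) where u_j is the displayed integer vector. Then <v, e_j> = <v, u_j> / sqrt(<u_j, u_j>), so |<v, e_j>|^2 = <v, u_j>^2 / <u_j, u_j>.
Coefficients: <v, e_1> = 0/sqrt(13), <v, e_2> = 156/sqrt(1508), <v, e_3> = 66/sqrt(2900).
Square and sum: Σ |<v, e_j>|^2 = 441/25.
Compute ||v||^2 = v·v = 18.
Deficit = 18 − 441/25 = 9/25 ≥ 0, confirming Bessel's inequality. (The deficit equals ||v − Σ <v,e_j> e_j||^2, the squared distance from v to span{e_j}.)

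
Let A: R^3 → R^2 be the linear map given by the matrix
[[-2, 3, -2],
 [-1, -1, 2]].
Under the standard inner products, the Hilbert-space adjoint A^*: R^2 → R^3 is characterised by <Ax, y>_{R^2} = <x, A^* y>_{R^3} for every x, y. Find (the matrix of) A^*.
A^* = A^T =
[[-2, -1],
 [3, -1],
 [-2, 2]]

For real matrices with standard dot products, the defining identity <Ax, y> = <x, A^* y> gives (Ax)^T y = x^T (A^*) y, i.e. x^T A^T y = x^T (A^*) y. Since this holds for all x, y, we must have A^* = A^T. Therefore
A^* =
[[-2, -1],
 [3, -1],
 [-2, 2]].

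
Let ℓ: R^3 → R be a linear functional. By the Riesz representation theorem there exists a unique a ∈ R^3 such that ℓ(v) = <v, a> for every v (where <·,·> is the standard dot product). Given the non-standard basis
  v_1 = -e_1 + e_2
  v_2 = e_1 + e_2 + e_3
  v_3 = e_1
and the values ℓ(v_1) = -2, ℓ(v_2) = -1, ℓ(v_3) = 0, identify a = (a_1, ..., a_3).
a = (0, -2, 1)

Write a = (a_1, ..., a_3) in the standard basis. For each basis vector v_i, ℓ(v_i) = <v_i, a> is a linear equation in the a_j's. Collect the n equations into a matrix system V a = ℓ, where row i of V is v_i (expressed in the standard basis). Since V is invertible (lower-triangular with 1s on the diagonal, up to permutation), solve by back-substitution:
  V =
[[-1, 1, 0],
 [1, 1, 1],
 [1, 0, 0]]
  V a = (-2, -1, 0)
Solving gives a = (0, -2, 1).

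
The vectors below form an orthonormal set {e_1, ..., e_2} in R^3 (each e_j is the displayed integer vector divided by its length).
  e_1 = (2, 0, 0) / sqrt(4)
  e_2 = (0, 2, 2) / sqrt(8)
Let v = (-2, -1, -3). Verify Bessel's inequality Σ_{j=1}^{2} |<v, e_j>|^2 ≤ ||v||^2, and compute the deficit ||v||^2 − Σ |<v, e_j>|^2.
Σ |<v, e_j>|^2 = 12; ||v||^2 = 14; deficit = 2

Write each e_j = u_j / sqrt(<u_j, u_j>) where u_j is the displayed integer vector. Then <v, e_j> = <v, u_j> / sqrt(<u_j, u_j>), so |<v, e_j>|^2 = <v, u_j>^2 / <u_j, u_j>.
Coefficients: <v, e_1> = -4/sqrt(4), <v, e_2> = -8/sqrt(8).
Square and sum: Σ |<v, e_j>|^2 = 12.
Compute ||v||^2 = v·v = 14.
Deficit = 14 − 12 = 2 ≥ 0, confirming Bessel's inequality. (The deficit equals ||v − Σ <v,e_j> e_j||^2, the squared distance from v to span{e_j}.)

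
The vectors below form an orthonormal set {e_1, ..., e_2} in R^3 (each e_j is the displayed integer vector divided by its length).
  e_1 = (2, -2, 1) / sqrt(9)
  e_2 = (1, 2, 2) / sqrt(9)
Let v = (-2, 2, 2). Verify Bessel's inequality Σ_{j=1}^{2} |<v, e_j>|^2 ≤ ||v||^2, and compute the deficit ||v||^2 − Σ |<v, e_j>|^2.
Σ |<v, e_j>|^2 = 8; ||v||^2 = 12; deficit = 4

Write each e_j = u_j / sqrt(<u_j, u_j>) where u_j is the displayed integer vector. Then <v, e_j> = <v, u_j> / sqrt(<u_j, u_j>), so |<v, e_j>|^2 = <v, u_j>^2 / <u_j, u_j>.
Coefficients: <v, e_1> = -6/sqrt(9), <v, e_2> = 6/sqrt(9).
Square and sum: Σ |<v, e_j>|^2 = 8.
Compute ||v||^2 = v·v = 12.
Deficit = 12 − 8 = 4 ≥ 0, confirming Bessel's inequality. (The deficit equals ||v − Σ <v,e_j> e_j||^2, the squared distance from v to span{e_j}.)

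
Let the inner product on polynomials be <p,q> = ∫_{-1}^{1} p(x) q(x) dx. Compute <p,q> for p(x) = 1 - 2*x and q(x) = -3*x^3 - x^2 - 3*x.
<p,q> = 86/15

Expand the product: p(x)·q(x) = 6*x^4 - x^3 + 5*x^2 - 3*x.
∫_{-1}^{1} of each monomial x^k gives [2/(k+1) if k even, 0 if k odd]. Integrating term-by-term (or equivalently evaluating the antiderivative F(x) = 6*x^5/5 - x^4/4 + 5*x^3/3 - 3*x^2/2 at the endpoints):
  F(1) − F(−1) = 67/60 − (-277/60) = 86/15.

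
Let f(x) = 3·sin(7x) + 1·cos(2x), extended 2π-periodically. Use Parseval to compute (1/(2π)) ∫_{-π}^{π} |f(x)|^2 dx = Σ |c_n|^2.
Σ |c_n|^2 = 5

Expand |f|^2 and use orthogonality of {sin(nx), cos(mx)} on [-π, π]:
  ∫_{-π}^{π} sin(nx)^2 dx = π, ∫ cos(mx)^2 dx = π, and cross terms integrate to 0.
So ∫_{-π}^{π} f(x)^2 dx = 3^2 · π + 1^2 · π = (9 + 1)π.
Divide by 2π: (9 + 1)/2 = 5.
By Parseval, this equals Σ |c_n|^2.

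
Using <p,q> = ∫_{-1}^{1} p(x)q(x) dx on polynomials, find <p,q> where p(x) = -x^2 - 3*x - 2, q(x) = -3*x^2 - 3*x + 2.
<p,q> = 28/15

Expand the product: p(x)·q(x) = 3*x^4 + 12*x^3 + 13*x^2 - 4.
∫_{-1}^{1} of each monomial x^k gives [2/(k+1) if k even, 0 if k odd]. Integrating term-by-term (or equivalently evaluating the antiderivative F(x) = 3*x^5/5 + 3*x^4 + 13*x^3/3 - 4*x at the endpoints):
  F(1) − F(−1) = 59/15 − (31/15) = 28/15.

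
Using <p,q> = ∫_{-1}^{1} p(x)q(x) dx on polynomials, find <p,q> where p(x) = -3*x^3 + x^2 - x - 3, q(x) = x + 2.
<p,q> = -188/15

Expand the product: p(x)·q(x) = -3*x^4 - 5*x^3 + x^2 - 5*x - 6.
∫_{-1}^{1} of each monomial x^k gives [2/(k+1) if k even, 0 if k odd]. Integrating term-by-term (or equivalently evaluating the antiderivative F(x) = -3*x^5/5 - 5*x^4/4 + x^3/3 - 5*x^2/2 - 6*x at the endpoints):
  F(1) − F(−1) = -601/60 − (151/60) = -188/15.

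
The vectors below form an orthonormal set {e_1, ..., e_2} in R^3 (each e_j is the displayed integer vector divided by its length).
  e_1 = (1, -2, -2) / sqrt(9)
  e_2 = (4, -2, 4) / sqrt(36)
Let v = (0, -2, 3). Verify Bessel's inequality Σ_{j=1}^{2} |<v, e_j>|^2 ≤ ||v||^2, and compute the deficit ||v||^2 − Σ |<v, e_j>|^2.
Σ |<v, e_j>|^2 = 68/9; ||v||^2 = 13; deficit = 49/9

Write each e_j = u_j / sqrt(<u_j, u_j>) where u_j is the displayed integer vector. Then <v, e_j> = <v, u_j> / sqrt(<u_j, u_j>), so |<v, e_j>|^2 = <v, u_j>^2 / <u_j, u_j>.
Coefficients: <v, e_1> = -2/sqrt(9), <v, e_2> = 16/sqrt(36).
Square and sum: Σ |<v, e_j>|^2 = 68/9.
Compute ||v||^2 = v·v = 13.
Deficit = 13 − 68/9 = 49/9 ≥ 0, confirming Bessel's inequality. (The deficit equals ||v − Σ <v,e_j> e_j||^2, the squared distance from v to span{e_j}.)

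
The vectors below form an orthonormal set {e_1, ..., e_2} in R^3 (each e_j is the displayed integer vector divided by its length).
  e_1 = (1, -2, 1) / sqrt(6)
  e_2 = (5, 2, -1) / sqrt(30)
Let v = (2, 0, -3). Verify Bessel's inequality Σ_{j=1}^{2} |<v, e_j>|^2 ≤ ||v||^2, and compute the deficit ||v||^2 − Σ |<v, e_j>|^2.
Σ |<v, e_j>|^2 = 29/5; ||v||^2 = 13; deficit = 36/5

Write each e_j = u_j / sqrt(<u_j, u_j>) where u_j is the displayed integer vector. Then <v, e_j> = <v, u_j> / sqrt(<u_j, u_j>), so |<v, e_j>|^2 = <v, u_j>^2 / <u_j, u_j>.
Coefficients: <v, e_1> = -1/sqrt(6), <v, e_2> = 13/sqrt(30).
Square and sum: Σ |<v, e_j>|^2 = 29/5.
Compute ||v||^2 = v·v = 13.
Deficit = 13 − 29/5 = 36/5 ≥ 0, confirming Bessel's inequality. (The deficit equals ||v − Σ <v,e_j> e_j||^2, the squared distance from v to span{e_j}.)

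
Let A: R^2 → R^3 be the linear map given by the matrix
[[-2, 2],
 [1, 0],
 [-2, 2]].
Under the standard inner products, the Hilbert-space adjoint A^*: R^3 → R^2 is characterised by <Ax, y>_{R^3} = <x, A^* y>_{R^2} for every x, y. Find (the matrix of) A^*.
A^* = A^T =
[[-2, 1, -2],
 [2, 0, 2]]

For real matrices with standard dot products, the defining identity <Ax, y> = <x, A^* y> gives (Ax)^T y = x^T (A^*) y, i.e. x^T A^T y = x^T (A^*) y. Since this holds for all x, y, we must have A^* = A^T. Therefore
A^* =
[[-2, 1, -2],
 [2, 0, 2]].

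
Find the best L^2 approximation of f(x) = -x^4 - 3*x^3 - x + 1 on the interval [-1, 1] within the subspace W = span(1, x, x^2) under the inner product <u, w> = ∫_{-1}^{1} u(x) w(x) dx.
g(x) = -6*x^2/7 - 14*x/5 + 38/35

The best approximation g ∈ W is the orthogonal projection of f onto W. Writing g = a_0 + a_1 x + a_2 x^2, the coefficients solve the normal equations G · a = b where
  G_{ij} = <φ_i, φ_j> and b_i = <f, φ_i>, with φ_0 = 1, φ_1 = x, φ_2 = x^2.
G =
  [2, 0, 2/3]
  [0, 2/3, 0]
  [2/3, 0, 2/5],
b = (8/5, -28/15, 8/21).
Solving gives a_0 = 38/35, a_1 = -14/5, a_2 = -6/7, so
  g(x) = -6*x^2/7 - 14*x/5 + 38/35.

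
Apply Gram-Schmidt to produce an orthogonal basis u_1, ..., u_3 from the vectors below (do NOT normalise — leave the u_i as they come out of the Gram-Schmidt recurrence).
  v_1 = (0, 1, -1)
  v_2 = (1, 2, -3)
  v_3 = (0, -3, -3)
Orthogonal basis:
  u_1 = (0, 1, -1)
  u_2 = (1, -1/2, -1/2)
  u_3 = (-2, -2, -2)

Apply the Gram-Schmidt recurrence
  u_1 = v_1
  u_i = v_i − Σ_{j<i} ((v_i · u_j) / (u_j · u_j)) · u_j.

Step by step this gives:
  u_1 = (0, 1, -1)
  u_2 = (1, -1/2, -1/2)
  u_3 = (-2, -2, -2)

Orthogonality check:
  u_2 · u_1 = 0 (should be 0)
  u_3 · u_1 = 0 (should be 0)
  u_3 · u_2 = 0 (should be 0)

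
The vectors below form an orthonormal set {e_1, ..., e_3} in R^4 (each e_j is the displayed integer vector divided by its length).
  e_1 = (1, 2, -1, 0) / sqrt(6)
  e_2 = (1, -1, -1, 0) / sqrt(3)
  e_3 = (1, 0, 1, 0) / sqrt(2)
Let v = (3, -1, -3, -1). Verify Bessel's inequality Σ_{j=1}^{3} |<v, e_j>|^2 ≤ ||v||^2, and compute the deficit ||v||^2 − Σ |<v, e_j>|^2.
Σ |<v, e_j>|^2 = 19; ||v||^2 = 20; deficit = 1

Write each e_j = u_j / sqrt(<u_j, u_j>) where u_j is the displayed integer vector. Then <v, e_j> = <v, u_j> / sqrt(<u_j, u_j>), so |<v, e_j>|^2 = <v, u_j>^2 / <u_j, u_j>.
Coefficients: <v, e_1> = 4/sqrt(6), <v, e_2> = 7/sqrt(3), <v, e_3> = 0/sqrt(2).
Square and sum: Σ |<v, e_j>|^2 = 19.
Compute ||v||^2 = v·v = 20.
Deficit = 20 − 19 = 1 ≥ 0, confirming Bessel's inequality. (The deficit equals ||v − Σ <v,e_j> e_j||^2, the squared distance from v to span{e_j}.)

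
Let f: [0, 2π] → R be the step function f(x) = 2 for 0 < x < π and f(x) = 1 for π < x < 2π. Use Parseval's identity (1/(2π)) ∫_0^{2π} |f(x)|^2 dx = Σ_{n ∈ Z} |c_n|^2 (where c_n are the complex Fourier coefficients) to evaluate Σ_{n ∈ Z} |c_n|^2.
Σ |c_n|^2 = 5/2

Parseval equates the L^2 energy of f (normalised by 1/(2π)) with the ℓ^2 sum of its Fourier coefficients: (1/(2π)) ∫_0^{2π} |f|^2 = Σ |c_n|^2.
Compute the left side: (1/(2π)) [∫_0^π 2^2 dx + ∫_π^{2π} 1^2 dx] = (1/(2π)) · (4π + 1π) = (4 + 1)/2 = 5/2.
So Σ_{n ∈ Z} |c_n|^2 = 5/2.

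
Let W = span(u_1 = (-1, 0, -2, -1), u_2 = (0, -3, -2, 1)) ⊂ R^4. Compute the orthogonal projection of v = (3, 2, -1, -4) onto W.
proj_W(v) = (-22/25, 57/25, -6/25, -41/25)

Set up U = [u_1 | ... | u_2] ∈ R^(4×2). The projector onto W = col(U) is P = U (U^T U)^(-1) U^T.
Compute U^T U =
  [6, 3]
  [3, 14],
and U^T v = (3, -8).
Solve U^T U · c = U^T v for the coefficients: c = (22/25, -19/25). The projection is proj_W(v) = U c.
Check: (v - proj_W(v)) · u_1 = 0  (should be 0).
Check: (v - proj_W(v)) · u_2 = 0  (should be 0).
Result: proj_W(v) = (-22/25, 57/25, -6/25, -41/25).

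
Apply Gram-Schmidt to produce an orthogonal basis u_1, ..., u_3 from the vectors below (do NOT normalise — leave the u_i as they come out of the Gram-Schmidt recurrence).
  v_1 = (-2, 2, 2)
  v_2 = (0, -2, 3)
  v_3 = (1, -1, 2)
Orthogonal basis:
  u_1 = (-2, 2, 2)
  u_2 = (1/3, -7/3, 8/3)
  u_3 = (15/19, 9/19, 6/19)

Apply the Gram-Schmidt recurrence
  u_1 = v_1
  u_i = v_i − Σ_{j<i} ((v_i · u_j) / (u_j · u_j)) · u_j.

Step by step this gives:
  u_1 = (-2, 2, 2)
  u_2 = (1/3, -7/3, 8/3)
  u_3 = (15/19, 9/19, 6/19)

Orthogonality check:
  u_2 · u_1 = 0 (should be 0)
  u_3 · u_1 = 0 (should be 0)
  u_3 · u_2 = 0 (should be 0)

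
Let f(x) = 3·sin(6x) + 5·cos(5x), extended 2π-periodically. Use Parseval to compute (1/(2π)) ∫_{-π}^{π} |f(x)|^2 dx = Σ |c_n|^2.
Σ |c_n|^2 = 17

Expand |f|^2 and use orthogonality of {sin(nx), cos(mx)} on [-π, π]:
  ∫_{-π}^{π} sin(nx)^2 dx = π, ∫ cos(mx)^2 dx = π, and cross terms integrate to 0.
So ∫_{-π}^{π} f(x)^2 dx = 3^2 · π + 5^2 · π = (9 + 25)π.
Divide by 2π: (9 + 25)/2 = 17.
By Parseval, this equals Σ |c_n|^2.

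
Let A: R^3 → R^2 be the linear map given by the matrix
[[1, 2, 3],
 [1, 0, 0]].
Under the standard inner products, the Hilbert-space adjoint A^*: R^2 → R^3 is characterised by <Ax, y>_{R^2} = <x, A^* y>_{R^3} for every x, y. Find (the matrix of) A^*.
A^* = A^T =
[[1, 1],
 [2, 0],
 [3, 0]]

For real matrices with standard dot products, the defining identity <Ax, y> = <x, A^* y> gives (Ax)^T y = x^T (A^*) y, i.e. x^T A^T y = x^T (A^*) y. Since this holds for all x, y, we must have A^* = A^T. Therefore
A^* =
[[1, 1],
 [2, 0],
 [3, 0]].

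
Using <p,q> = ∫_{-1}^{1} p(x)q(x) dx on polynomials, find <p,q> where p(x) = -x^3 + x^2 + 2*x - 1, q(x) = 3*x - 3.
<p,q> = 34/5

Expand the product: p(x)·q(x) = -3*x^4 + 6*x^3 + 3*x^2 - 9*x + 3.
∫_{-1}^{1} of each monomial x^k gives [2/(k+1) if k even, 0 if k odd]. Integrating term-by-term (or equivalently evaluating the antiderivative F(x) = -3*x^5/5 + 3*x^4/2 + x^3 - 9*x^2/2 + 3*x at the endpoints):
  F(1) − F(−1) = 2/5 − (-32/5) = 34/5.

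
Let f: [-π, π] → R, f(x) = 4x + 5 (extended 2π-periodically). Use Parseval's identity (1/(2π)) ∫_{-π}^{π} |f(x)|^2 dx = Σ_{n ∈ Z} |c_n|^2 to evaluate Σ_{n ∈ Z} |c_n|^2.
Σ |c_n|^2 = 16π^2/3 + 25

Expand and integrate term by term over [-π, π]:
  ∫ (4x)^2 dx = 16·(2π^3/3); ∫ 2·4·(5)·x dx = 0 (odd integrand); ∫ 5^2 dx = 25·2π.
So (1/(2π)) ∫_{-π}^{π} (4x + 5)^2 dx = 16π^2/3 + 25 = 16π^2/3 + 25.
Parseval ⇒ Σ |c_n|^2 = 16π^2/3 + 25.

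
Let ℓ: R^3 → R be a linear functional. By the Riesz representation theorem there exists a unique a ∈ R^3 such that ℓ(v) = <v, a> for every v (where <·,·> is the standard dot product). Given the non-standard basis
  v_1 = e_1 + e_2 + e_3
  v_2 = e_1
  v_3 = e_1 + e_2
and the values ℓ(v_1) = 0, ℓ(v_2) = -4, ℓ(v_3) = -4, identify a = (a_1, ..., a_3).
a = (-4, 0, 4)

Write a = (a_1, ..., a_3) in the standard basis. For each basis vector v_i, ℓ(v_i) = <v_i, a> is a linear equation in the a_j's. Collect the n equations into a matrix system V a = ℓ, where row i of V is v_i (expressed in the standard basis). Since V is invertible (lower-triangular with 1s on the diagonal, up to permutation), solve by back-substitution:
  V =
[[1, 1, 1],
 [1, 0, 0],
 [1, 1, 0]]
  V a = (0, -4, -4)
Solving gives a = (-4, 0, 4).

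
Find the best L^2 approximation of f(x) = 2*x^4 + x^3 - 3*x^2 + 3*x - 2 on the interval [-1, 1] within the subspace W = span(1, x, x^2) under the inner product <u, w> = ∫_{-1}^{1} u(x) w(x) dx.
g(x) = -9*x^2/7 + 18*x/5 - 76/35

The best approximation g ∈ W is the orthogonal projection of f onto W. Writing g = a_0 + a_1 x + a_2 x^2, the coefficients solve the normal equations G · a = b where
  G_{ij} = <φ_i, φ_j> and b_i = <f, φ_i>, with φ_0 = 1, φ_1 = x, φ_2 = x^2.
G =
  [2, 0, 2/3]
  [0, 2/3, 0]
  [2/3, 0, 2/5],
b = (-26/5, 12/5, -206/105).
Solving gives a_0 = -76/35, a_1 = 18/5, a_2 = -9/7, so
  g(x) = -9*x^2/7 + 18*x/5 - 76/35.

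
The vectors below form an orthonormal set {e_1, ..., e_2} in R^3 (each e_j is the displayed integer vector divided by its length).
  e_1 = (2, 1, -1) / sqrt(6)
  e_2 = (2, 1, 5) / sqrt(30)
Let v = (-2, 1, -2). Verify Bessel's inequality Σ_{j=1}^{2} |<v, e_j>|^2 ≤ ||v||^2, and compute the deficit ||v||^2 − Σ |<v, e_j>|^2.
Σ |<v, e_j>|^2 = 29/5; ||v||^2 = 9; deficit = 16/5

Write each e_j = u_j / sqrt(<u_j, u_j>) where u_j is the displayed integer vector. Then <v, e_j> = <v, u_j> / sqrt(<u_j, u_j>), so |<v, e_j>|^2 = <v, u_j>^2 / <u_j, u_j>.
Coefficients: <v, e_1> = -1/sqrt(6), <v, e_2> = -13/sqrt(30).
Square and sum: Σ |<v, e_j>|^2 = 29/5.
Compute ||v||^2 = v·v = 9.
Deficit = 9 − 29/5 = 16/5 ≥ 0, confirming Bessel's inequality. (The deficit equals ||v − Σ <v,e_j> e_j||^2, the squared distance from v to span{e_j}.)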